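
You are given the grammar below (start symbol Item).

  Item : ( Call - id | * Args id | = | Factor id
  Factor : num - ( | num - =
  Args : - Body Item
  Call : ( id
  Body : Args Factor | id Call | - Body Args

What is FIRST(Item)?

{ (, *, =, num }

Item : ( Call - id contributes {(}.
Item : * Args id contributes {*}.
Item : = contributes {=}.
From Item : Factor id: add FIRST(Factor) = { num }.
Union: FIRST(Item) = { (, *, =, num }.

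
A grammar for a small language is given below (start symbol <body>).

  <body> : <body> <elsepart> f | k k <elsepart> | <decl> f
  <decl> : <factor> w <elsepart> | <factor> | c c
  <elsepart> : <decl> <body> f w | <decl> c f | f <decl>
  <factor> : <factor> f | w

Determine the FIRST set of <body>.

{ c, k, w }

From <body> : <body> <elsepart> f: add FIRST(<body>) = { c, k, w }.
<body> : k k <elsepart> contributes {k}.
From <body> : <decl> f: add FIRST(<decl>) = { c, w }.
Union: FIRST(<body>) = { c, k, w }.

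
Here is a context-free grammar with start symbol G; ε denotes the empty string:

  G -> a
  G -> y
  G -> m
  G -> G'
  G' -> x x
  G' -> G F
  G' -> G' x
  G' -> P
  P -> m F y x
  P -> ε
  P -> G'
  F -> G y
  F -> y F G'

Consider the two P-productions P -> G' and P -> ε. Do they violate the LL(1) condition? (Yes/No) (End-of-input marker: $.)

FIRST(G') = { a, m, x, y, ε } and FIRST(ε) = { ε }.
Both alternatives are nullable, violating the LL(1) condition.

Yes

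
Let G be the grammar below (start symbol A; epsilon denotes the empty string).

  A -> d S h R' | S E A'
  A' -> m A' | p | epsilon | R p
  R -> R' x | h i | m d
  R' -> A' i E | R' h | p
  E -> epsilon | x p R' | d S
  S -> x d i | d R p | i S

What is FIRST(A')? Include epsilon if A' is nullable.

{ h, i, m, p, epsilon }

A' -> m A' contributes {m}.
A' -> p contributes {p}.
A' -> epsilon contributes epsilon.
From A' -> R p: add FIRST(R) = { h, i, m, p }.
Union: FIRST(A') = { h, i, m, p, epsilon }.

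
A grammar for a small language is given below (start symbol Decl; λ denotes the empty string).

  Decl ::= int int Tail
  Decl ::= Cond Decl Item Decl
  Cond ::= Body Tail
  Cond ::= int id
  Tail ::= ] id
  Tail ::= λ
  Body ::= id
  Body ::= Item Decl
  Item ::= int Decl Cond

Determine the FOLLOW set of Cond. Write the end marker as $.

In Decl ::= Cond Decl Item Decl: add FIRST(Decl Item Decl) = { id, int }.
In Item ::= int Decl Cond: Cond is at the end, add FOLLOW(Item) = { id, int }.
Union: FOLLOW(Cond) = { id, int }.

{ id, int }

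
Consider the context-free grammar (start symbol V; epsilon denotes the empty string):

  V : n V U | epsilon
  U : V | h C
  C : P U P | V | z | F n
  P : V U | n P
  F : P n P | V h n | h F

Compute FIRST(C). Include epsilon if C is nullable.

From C : P U P: P, U, P nullable, take FIRST(P) ∪ FIRST(U) ∪ FIRST(P) = { h, n }; also epsilon since the whole RHS is nullable.
From C : V: add FIRST(V) = { n, epsilon } (including epsilon since V is nullable).
C : z contributes {z}.
From C : F n: add FIRST(F) = { h, n }.
Union: FIRST(C) = { h, n, z, epsilon }.

{ h, n, z, epsilon }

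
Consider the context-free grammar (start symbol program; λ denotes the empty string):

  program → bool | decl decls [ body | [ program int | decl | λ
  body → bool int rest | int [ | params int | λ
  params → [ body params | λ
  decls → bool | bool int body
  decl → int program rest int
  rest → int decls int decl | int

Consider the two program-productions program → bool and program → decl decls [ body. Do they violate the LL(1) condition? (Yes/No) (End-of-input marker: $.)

FIRST(bool) = { bool } and FIRST(decl decls [ body) = { int }.
The FIRST sets are disjoint and neither alternative is nullable — no conflict.

No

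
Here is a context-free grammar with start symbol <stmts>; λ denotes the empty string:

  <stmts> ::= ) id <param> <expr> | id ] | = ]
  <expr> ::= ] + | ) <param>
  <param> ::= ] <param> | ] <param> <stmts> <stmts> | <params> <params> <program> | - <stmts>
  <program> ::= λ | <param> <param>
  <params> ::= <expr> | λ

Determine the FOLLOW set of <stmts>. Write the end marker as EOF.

{ EOF, ), -, =, ], id }

<stmts> is the start symbol, so EOF ∈ FOLLOW(<stmts>).
In <param> ::= ] <param> <stmts> <stmts>: add FIRST(<stmts>) = { ), =, id }.
In <param> ::= ] <param> <stmts> <stmts>: <stmts> is at the end, add FOLLOW(<param>) = { EOF, ), -, =, ], id }.
In <param> ::= - <stmts>: <stmts> is at the end, add FOLLOW(<param>) = { EOF, ), -, =, ], id }.
Union: FOLLOW(<stmts>) = { EOF, ), -, =, ], id }.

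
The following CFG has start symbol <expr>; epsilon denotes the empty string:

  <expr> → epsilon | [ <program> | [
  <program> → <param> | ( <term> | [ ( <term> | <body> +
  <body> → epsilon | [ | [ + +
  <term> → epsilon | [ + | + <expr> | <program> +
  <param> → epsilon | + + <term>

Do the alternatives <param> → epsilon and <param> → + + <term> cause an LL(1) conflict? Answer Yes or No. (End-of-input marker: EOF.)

Yes

FIRST(epsilon) = { epsilon } and FIRST(+ + <term>) = { + }.
The first alternative is nullable and FOLLOW(<param>) = { EOF, + } shares + with FIRST of the second — conflict.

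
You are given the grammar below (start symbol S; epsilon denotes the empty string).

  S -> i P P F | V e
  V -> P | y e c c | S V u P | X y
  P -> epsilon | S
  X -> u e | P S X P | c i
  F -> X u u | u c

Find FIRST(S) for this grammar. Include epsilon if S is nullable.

{ c, e, i, u, y }

S -> i P P F contributes {i}.
From S -> V e: V nullable, take FIRST(V) ∪ {e} = { c, e, i, u, y }.
Union: FIRST(S) = { c, e, i, u, y }.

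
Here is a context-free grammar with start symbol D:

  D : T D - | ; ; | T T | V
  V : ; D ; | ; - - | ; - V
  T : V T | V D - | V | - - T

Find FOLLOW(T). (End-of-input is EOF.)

In D : T D -: add FIRST(D -) = { -, ; }.
In D : T T: add FIRST(T) = { -, ; }.
In D : T T: T is at the end, add FOLLOW(D) = { EOF, -, ; }.
In T : V T: T is at the end, add FOLLOW(T) = { EOF, -, ; }.
In T : - - T: T is at the end, add FOLLOW(T) = { EOF, -, ; }.
Union: FOLLOW(T) = { EOF, -, ; }.

{ EOF, -, ; }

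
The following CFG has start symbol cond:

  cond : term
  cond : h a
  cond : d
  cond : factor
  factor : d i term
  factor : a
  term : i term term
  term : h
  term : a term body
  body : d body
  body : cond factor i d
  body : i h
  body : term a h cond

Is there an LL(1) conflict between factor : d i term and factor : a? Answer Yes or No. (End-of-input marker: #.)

FIRST(d i term) = { d } and FIRST(a) = { a }.
The FIRST sets are disjoint and neither alternative is nullable — no conflict.

No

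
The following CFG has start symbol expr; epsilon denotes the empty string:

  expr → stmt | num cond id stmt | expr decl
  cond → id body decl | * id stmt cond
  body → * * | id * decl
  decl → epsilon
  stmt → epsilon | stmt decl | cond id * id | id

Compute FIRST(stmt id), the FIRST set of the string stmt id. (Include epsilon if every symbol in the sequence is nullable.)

{ *, id }

Add FIRST(stmt)\{epsilon} = { *, id }; stmt is nullable, continue.
id is a terminal; add {id} and stop.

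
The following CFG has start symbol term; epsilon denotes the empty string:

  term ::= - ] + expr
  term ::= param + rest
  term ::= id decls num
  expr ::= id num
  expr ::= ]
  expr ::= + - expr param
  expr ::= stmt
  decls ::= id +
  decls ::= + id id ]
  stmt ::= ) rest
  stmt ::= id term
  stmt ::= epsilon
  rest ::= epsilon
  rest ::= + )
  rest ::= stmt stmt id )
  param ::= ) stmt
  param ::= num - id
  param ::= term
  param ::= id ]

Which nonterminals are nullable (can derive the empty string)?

Directly nullable (have an epsilon-production): stmt, rest.
expr ::= stmt with every symbol nullable, so expr is nullable.
No other nonterminal has a production whose RHS symbols are all nullable.

{ expr, rest, stmt }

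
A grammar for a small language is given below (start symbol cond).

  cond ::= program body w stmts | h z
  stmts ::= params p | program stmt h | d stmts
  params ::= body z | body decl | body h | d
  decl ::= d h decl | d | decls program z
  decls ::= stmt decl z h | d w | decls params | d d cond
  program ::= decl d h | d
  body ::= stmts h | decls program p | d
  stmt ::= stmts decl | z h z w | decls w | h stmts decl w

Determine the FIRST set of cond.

From cond ::= program body w stmts: add FIRST(program) = { d, h, z }.
cond ::= h z contributes {h}.
Union: FIRST(cond) = { d, h, z }.

{ d, h, z }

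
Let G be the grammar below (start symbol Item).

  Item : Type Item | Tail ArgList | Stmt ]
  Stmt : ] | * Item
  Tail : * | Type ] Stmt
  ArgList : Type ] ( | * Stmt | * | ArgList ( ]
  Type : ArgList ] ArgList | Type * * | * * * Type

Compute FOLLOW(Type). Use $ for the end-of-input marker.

{ *, ] }

In Item : Type Item: add FIRST(Item) = { *, ] }.
In Tail : Type ] Stmt: add FIRST(] Stmt) = { ] }.
In ArgList : Type ] (: add FIRST(] () = { ] }.
In Type : Type * *: add FIRST(* *) = { * }.
In Type : * * * Type: Type is at the end, add FOLLOW(Type) = { *, ] }.
Union: FOLLOW(Type) = { *, ] }.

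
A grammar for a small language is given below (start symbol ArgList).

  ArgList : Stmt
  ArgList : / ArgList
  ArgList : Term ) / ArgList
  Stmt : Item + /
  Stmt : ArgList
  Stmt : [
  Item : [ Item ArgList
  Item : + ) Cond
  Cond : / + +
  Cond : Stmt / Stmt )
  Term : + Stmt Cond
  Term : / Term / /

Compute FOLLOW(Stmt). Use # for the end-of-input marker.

In ArgList : Stmt: Stmt is at the end, add FOLLOW(ArgList) = { #, ), +, /, [ }.
In Cond : Stmt / Stmt ): add FIRST(/ Stmt )) = { / }.
In Cond : Stmt / Stmt ): add FIRST()) = { ) }.
In Term : + Stmt Cond: add FIRST(Cond) = { +, /, [ }.
Union: FOLLOW(Stmt) = { #, ), +, /, [ }.

{ #, ), +, /, [ }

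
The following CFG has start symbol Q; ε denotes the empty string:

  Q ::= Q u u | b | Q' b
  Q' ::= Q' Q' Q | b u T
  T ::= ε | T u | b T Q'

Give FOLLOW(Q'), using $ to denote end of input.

In Q ::= Q' b: add FIRST(b) = { b }.
In Q' ::= Q' Q' Q: add FIRST(Q' Q) = { b }.
In Q' ::= Q' Q' Q: add FIRST(Q) = { b }.
In T ::= b T Q': Q' is at the end, add FOLLOW(T) = { b, u }.
Union: FOLLOW(Q') = { b, u }.

{ b, u }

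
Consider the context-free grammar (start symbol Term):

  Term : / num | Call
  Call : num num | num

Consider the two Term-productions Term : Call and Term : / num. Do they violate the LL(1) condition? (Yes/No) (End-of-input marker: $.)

No

FIRST(Call) = { num } and FIRST(/ num) = { / }.
The FIRST sets are disjoint and neither alternative is nullable — no conflict.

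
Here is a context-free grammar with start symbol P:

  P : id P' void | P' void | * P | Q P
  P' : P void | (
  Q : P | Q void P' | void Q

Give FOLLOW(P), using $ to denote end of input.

{ $, (, *, id, void }

P is the start symbol, so $ ∈ FOLLOW(P).
In P : * P: P is at the end, add FOLLOW(P) = { $, (, *, id, void }.
In P : Q P: P is at the end, add FOLLOW(P) = { $, (, *, id, void }.
In P' : P void: add FIRST(void) = { void }.
In Q : P: P is at the end, add FOLLOW(Q) = { (, *, id, void }.
Union: FOLLOW(P) = { $, (, *, id, void }.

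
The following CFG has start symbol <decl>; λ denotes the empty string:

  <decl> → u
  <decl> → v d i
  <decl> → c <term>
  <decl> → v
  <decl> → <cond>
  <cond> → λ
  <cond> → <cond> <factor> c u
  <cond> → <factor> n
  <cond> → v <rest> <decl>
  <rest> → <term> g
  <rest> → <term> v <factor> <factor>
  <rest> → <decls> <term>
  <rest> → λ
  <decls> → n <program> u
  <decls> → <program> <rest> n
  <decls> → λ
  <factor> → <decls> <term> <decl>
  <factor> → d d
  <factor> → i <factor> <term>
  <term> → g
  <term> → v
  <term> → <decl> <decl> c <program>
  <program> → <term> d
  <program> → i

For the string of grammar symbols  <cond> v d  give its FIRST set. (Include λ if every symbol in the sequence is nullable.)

Add FIRST(<cond>)\{λ} = { c, d, g, i, n, u, v }; <cond> is nullable, continue.
v is a terminal; add {v} and stop.

{ c, d, g, i, n, u, v }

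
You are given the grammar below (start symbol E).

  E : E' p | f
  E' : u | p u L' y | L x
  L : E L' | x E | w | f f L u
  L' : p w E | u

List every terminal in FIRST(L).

{ f, p, u, w, x }

From L : E L': add FIRST(E) = { f, p, u, w, x }.
L : x E contributes {x}.
L : w contributes {w}.
L : f f L u contributes {f}.
Union: FIRST(L) = { f, p, u, w, x }.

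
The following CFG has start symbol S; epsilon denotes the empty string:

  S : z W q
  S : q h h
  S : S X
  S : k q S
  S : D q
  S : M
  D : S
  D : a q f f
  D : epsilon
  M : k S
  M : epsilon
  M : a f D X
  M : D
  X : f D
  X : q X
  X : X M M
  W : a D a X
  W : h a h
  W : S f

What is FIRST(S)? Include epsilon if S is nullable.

S : z W q contributes {z}.
S : q h h contributes {q}.
From S : S X: S nullable, take FIRST(S) ∪ FIRST(X) = { a, f, k, q, z }.
S : k q S contributes {k}.
From S : D q: D nullable, take FIRST(D) ∪ {q} = { a, f, k, q, z }.
From S : M: add FIRST(M) = { a, f, k, q, z, epsilon } (including epsilon since M is nullable).
Union: FIRST(S) = { a, f, k, q, z, epsilon }.

{ a, f, k, q, z, epsilon }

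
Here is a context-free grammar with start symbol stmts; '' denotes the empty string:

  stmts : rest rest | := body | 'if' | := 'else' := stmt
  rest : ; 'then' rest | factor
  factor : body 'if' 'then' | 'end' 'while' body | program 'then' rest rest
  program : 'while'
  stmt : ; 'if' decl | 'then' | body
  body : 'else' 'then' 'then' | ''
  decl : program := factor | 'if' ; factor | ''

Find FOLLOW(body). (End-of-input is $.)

{ $, 'else', 'end', 'if', 'while', ; }

In stmts : := body: body is at the end, add FOLLOW(stmts) = { $ }.
In factor : body 'if' 'then': add FIRST('if' 'then') = { 'if' }.
In factor : 'end' 'while' body: body is at the end, add FOLLOW(factor) = { $, 'else', 'end', 'if', 'while', ; }.
In stmt : body: body is at the end, add FOLLOW(stmt) = { $ }.
Union: FOLLOW(body) = { $, 'else', 'end', 'if', 'while', ; }.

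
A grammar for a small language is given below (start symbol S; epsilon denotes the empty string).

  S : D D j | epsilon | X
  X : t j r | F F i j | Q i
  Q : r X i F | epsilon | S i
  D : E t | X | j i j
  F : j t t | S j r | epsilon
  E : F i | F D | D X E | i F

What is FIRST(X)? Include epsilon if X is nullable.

X : t j r contributes {t}.
From X : F F i j: F, F nullable, take FIRST(F) ∪ FIRST(F) ∪ {i} = { i, j, r, t }.
From X : Q i: Q nullable, take FIRST(Q) ∪ {i} = { i, j, r, t }.
Union: FIRST(X) = { i, j, r, t }.

{ i, j, r, t }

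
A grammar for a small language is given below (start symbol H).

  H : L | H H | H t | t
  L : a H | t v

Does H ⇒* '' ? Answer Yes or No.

No nonterminal in this grammar is nullable.
No production of H has an RHS whose symbols are all nullable, so H is not nullable.

No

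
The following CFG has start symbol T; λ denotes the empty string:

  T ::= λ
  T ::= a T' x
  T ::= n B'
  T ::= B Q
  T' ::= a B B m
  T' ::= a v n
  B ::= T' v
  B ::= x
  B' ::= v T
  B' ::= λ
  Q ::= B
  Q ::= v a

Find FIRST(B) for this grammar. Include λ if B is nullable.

From B ::= T' v: add FIRST(T') = { a }.
B ::= x contributes {x}.
Union: FIRST(B) = { a, x }.

{ a, x }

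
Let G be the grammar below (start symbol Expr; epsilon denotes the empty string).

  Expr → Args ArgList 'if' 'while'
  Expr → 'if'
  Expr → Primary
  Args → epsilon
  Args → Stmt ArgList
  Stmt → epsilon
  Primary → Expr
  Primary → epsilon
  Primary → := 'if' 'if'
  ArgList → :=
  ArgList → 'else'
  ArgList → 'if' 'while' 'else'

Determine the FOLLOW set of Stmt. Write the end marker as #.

{ 'else', 'if', := }

In Args → Stmt ArgList: add FIRST(ArgList) = { 'else', 'if', := }.
Union: FOLLOW(Stmt) = { 'else', 'if', := }.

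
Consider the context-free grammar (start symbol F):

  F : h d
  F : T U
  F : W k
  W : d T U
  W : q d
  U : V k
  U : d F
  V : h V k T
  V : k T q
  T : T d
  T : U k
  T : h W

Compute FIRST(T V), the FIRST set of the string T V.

Add FIRST(T) = { d, h, k }; T is not nullable, stop.

{ d, h, k }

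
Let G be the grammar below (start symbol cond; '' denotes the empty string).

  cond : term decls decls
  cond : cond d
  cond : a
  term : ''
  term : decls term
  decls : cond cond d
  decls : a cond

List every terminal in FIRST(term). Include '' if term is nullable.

{ a, '' }

term : '' contributes ''.
From term : decls term: add FIRST(decls) = { a }.
Union: FIRST(term) = { a, '' }.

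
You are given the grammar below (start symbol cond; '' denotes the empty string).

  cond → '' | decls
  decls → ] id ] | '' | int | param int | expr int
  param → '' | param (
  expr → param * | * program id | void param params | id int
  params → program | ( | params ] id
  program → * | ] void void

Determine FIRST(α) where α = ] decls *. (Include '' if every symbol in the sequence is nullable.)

] is a terminal; add {]} and stop.

{ ] }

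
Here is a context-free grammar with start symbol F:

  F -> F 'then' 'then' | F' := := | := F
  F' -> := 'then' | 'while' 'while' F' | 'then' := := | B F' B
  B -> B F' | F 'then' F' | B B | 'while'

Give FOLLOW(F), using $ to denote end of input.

{ $, 'then' }

F is the start symbol, so $ ∈ FOLLOW(F).
In F -> F 'then' 'then': add FIRST('then' 'then') = { 'then' }.
In F -> := F: F is at the end, add FOLLOW(F) = { $, 'then' }.
In B -> F 'then' F': add FIRST('then' F') = { 'then' }.
Union: FOLLOW(F) = { $, 'then' }.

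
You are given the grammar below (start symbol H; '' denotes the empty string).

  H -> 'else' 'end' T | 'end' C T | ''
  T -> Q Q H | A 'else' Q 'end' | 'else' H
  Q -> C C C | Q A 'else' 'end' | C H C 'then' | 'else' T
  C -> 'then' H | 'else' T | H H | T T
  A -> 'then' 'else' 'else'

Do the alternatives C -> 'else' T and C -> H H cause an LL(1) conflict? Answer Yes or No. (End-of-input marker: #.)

FIRST('else' T) = { 'else' } and FIRST(H H) = { 'else', 'end', '' }.
Both contain 'else', so the two alternatives are not disjoint — LL(1) conflict.

Yes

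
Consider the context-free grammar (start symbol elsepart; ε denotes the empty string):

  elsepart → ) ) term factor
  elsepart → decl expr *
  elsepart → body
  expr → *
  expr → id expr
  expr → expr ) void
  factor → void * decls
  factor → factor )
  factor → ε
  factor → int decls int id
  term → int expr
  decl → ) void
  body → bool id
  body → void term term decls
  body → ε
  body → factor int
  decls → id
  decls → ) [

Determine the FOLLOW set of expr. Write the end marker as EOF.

In elsepart → decl expr *: add FIRST(*) = { * }.
In expr → id expr: expr is at the end, add FOLLOW(expr) = { EOF, ), *, id, int, void }.
In expr → expr ) void: add FIRST() void) = { ) }.
In term → int expr: expr is at the end, add FOLLOW(term) = { EOF, ), id, int, void }.
Union: FOLLOW(expr) = { EOF, ), *, id, int, void }.

{ EOF, ), *, id, int, void }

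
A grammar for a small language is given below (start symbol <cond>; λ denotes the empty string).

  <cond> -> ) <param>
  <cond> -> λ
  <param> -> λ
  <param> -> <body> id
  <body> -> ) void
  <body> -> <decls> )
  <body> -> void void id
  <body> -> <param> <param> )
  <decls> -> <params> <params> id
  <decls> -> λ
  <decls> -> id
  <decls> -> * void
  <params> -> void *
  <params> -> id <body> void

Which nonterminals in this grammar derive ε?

{ <cond>, <decls>, <param> }

Directly nullable (have an λ-production): <cond>, <param>, <decls>.
No other nonterminal has a production whose RHS symbols are all nullable.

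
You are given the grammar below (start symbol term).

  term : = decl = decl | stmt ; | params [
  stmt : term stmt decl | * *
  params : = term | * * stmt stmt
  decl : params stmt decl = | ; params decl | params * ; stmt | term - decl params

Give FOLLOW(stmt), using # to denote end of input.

In term : stmt ;: add FIRST(;) = { ; }.
In stmt : term stmt decl: add FIRST(decl) = { *, ;, = }.
In params : * * stmt stmt: add FIRST(stmt) = { *, = }.
In params : * * stmt stmt: stmt is at the end, add FOLLOW(params) = { #, *, -, ;, =, [ }.
In decl : params stmt decl =: add FIRST(decl =) = { *, ;, = }.
In decl : params * ; stmt: stmt is at the end, add FOLLOW(decl) = { #, *, -, ;, =, [ }.
Union: FOLLOW(stmt) = { #, *, -, ;, =, [ }.

{ #, *, -, ;, =, [ }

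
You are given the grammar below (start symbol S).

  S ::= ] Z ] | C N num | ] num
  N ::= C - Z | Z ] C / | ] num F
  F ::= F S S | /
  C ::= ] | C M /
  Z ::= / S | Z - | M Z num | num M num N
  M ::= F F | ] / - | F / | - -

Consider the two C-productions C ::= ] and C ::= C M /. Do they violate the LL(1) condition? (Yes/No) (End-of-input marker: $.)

FIRST(]) = { ] } and FIRST(C M /) = { ] }.
Both contain ], so the two alternatives are not disjoint — LL(1) conflict.

Yes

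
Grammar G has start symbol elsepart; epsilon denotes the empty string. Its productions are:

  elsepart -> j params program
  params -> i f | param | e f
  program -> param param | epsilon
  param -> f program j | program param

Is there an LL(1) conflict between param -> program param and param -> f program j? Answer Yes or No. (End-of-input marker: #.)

Yes

FIRST(program param) = { f } and FIRST(f program j) = { f }.
Both contain f, so the two alternatives are not disjoint — LL(1) conflict.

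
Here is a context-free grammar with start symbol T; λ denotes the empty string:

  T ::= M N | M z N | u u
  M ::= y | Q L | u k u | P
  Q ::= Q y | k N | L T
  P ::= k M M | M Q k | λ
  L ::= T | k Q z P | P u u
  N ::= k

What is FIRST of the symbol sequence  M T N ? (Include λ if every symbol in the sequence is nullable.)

{ k, u, y, z }

Add FIRST(M)\{λ} = { k, u, y, z }; M is nullable, continue.
Add FIRST(T) = { k, u, y, z }; T is not nullable, stop.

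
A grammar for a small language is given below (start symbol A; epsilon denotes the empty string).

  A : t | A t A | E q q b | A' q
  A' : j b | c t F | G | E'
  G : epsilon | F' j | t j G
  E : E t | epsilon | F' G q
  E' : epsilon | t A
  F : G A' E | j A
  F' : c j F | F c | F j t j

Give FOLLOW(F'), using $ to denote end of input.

In G : F' j: add FIRST(j) = { j }.
In E : F' G q: add FIRST(G q) = { c, j, q, t }.
Union: FOLLOW(F') = { c, j, q, t }.

{ c, j, q, t }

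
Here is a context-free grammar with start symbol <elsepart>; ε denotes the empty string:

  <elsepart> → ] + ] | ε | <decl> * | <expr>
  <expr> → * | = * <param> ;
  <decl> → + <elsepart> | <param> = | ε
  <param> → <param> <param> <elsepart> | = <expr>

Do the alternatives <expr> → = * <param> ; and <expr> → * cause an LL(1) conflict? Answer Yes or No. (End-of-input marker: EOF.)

No

FIRST(= * <param> ;) = { = } and FIRST(*) = { * }.
The FIRST sets are disjoint and neither alternative is nullable — no conflict.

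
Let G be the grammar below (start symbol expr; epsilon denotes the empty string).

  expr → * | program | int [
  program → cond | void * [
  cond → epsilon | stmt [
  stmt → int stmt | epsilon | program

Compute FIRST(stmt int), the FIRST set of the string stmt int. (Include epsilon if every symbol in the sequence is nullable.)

Add FIRST(stmt)\{epsilon} = { [, int, void }; stmt is nullable, continue.
int is a terminal; add {int} and stop.

{ [, int, void }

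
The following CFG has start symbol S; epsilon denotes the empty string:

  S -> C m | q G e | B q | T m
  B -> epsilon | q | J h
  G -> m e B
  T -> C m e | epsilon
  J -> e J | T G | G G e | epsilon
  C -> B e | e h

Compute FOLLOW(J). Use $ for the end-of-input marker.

{ h }

In B -> J h: add FIRST(h) = { h }.
In J -> e J: J is at the end, add FOLLOW(J) = { h }.
Union: FOLLOW(J) = { h }.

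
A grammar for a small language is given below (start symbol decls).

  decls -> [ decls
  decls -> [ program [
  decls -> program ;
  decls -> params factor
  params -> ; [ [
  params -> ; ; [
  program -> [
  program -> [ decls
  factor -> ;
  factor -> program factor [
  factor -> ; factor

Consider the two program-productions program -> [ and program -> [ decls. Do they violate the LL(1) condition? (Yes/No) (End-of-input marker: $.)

FIRST([) = { [ } and FIRST([ decls) = { [ }.
Both contain [, so the two alternatives are not disjoint — LL(1) conflict.

Yes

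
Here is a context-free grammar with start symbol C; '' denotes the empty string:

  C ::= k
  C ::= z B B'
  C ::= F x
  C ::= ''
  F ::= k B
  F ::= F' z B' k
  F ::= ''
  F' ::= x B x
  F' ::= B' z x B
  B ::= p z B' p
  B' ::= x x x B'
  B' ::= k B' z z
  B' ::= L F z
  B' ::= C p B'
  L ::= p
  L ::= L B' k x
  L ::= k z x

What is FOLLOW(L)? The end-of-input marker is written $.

In B' ::= L F z: add FIRST(F z) = { k, p, x, z }.
In L ::= L B' k x: add FIRST(B' k x) = { k, p, x, z }.
Union: FOLLOW(L) = { k, p, x, z }.

{ k, p, x, z }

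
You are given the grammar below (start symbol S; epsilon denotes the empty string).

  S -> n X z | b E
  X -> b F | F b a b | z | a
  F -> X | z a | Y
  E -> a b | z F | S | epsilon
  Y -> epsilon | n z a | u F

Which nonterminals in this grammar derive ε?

Directly nullable (have an epsilon-production): E, Y.
F -> Y with every symbol nullable, so F is nullable.
No other nonterminal has a production whose RHS symbols are all nullable.

{ E, F, Y }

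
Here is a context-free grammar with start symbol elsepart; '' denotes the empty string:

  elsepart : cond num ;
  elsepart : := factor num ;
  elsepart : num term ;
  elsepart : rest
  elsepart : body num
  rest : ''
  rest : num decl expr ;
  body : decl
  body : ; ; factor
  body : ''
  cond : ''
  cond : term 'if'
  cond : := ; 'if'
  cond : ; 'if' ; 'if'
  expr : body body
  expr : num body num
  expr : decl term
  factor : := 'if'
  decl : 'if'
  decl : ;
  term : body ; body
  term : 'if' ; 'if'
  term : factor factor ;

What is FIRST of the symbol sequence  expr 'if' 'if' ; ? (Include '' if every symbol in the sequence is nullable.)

Add FIRST(expr)\{''} = { 'if', ;, num }; expr is nullable, continue.
'if' is a terminal; add {'if'} and stop.

{ 'if', ;, num }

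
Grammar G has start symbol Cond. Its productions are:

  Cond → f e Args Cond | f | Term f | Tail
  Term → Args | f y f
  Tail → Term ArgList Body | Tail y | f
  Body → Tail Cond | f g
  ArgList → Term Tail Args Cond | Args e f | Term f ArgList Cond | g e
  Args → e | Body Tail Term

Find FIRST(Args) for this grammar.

Args → e contributes {e}.
From Args → Body Tail Term: add FIRST(Body) = { e, f }.
Union: FIRST(Args) = { e, f }.

{ e, f }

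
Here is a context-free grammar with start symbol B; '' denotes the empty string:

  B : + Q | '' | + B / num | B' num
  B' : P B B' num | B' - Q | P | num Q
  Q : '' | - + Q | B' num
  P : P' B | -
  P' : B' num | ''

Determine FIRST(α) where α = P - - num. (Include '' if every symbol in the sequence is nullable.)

{ +, -, num }

Add FIRST(P)\{''} = { +, -, num }; P is nullable, continue.
- is a terminal; add {-} and stop.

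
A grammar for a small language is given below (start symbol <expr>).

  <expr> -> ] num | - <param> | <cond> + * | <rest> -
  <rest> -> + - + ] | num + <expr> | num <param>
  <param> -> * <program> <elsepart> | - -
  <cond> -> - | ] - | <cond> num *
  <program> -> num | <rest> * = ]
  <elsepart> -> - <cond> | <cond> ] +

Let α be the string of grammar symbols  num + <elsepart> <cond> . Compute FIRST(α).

num is a terminal; add {num} and stop.

{ num }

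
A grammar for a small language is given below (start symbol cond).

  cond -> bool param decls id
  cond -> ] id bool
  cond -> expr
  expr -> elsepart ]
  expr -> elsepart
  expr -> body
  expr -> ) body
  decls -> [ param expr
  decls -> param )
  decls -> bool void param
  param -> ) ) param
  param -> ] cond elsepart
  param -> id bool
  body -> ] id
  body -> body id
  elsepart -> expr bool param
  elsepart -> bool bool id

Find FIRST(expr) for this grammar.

{ ), ], bool }

From expr -> elsepart ]: add FIRST(elsepart) = { ), ], bool }.
From expr -> elsepart: add FIRST(elsepart) = { ), ], bool }.
From expr -> body: add FIRST(body) = { ] }.
expr -> ) body contributes {)}.
Union: FIRST(expr) = { ), ], bool }.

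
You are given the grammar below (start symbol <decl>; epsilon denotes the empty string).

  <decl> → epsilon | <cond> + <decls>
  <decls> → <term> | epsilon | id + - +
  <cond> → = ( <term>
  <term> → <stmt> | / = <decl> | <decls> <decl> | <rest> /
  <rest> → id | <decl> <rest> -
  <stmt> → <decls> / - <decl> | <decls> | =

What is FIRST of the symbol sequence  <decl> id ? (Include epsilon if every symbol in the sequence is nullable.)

{ =, id }

Add FIRST(<decl>)\{epsilon} = { = }; <decl> is nullable, continue.
id is a terminal; add {id} and stop.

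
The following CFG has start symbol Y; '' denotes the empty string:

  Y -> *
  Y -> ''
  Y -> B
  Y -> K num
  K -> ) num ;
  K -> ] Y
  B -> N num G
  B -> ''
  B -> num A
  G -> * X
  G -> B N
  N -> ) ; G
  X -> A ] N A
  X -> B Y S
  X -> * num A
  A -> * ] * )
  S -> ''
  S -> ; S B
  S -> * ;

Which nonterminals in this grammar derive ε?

{ B, S, X, Y }

Directly nullable (have an ''-production): Y, B, S.
X -> B Y S with every symbol nullable, so X is nullable.
No other nonterminal has a production whose RHS symbols are all nullable.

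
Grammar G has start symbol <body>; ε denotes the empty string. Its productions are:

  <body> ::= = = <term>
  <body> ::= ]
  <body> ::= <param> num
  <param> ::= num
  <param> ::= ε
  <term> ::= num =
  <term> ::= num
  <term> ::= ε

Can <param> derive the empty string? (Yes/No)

Yes

<param> has an ε-production, so <param> ⇒ ε.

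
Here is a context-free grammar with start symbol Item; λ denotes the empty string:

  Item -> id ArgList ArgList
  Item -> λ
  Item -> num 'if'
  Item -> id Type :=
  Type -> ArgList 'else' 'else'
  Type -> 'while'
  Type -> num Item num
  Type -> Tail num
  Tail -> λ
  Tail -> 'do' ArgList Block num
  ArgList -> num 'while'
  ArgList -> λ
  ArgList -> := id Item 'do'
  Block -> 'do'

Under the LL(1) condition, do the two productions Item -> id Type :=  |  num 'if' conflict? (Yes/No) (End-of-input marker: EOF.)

No

FIRST(id Type :=) = { id } and FIRST(num 'if') = { num }.
The FIRST sets are disjoint and neither alternative is nullable — no conflict.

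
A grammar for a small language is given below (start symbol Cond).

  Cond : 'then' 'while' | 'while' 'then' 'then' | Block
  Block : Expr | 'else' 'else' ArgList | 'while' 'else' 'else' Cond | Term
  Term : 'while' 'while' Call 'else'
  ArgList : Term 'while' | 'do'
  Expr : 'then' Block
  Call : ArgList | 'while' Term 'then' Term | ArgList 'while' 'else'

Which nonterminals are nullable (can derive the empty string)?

{ } (none)

No nonterminal has an empty production or an RHS whose symbols are all nullable.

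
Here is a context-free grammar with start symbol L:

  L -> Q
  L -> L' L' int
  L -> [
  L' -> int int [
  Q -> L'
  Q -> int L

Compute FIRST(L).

From L -> Q: add FIRST(Q) = { int }.
From L -> L' L' int: add FIRST(L') = { int }.
L -> [ contributes {[}.
Union: FIRST(L) = { [, int }.

{ [, int }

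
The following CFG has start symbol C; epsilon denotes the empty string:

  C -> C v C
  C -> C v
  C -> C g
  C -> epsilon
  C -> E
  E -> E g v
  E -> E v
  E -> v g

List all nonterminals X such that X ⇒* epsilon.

Directly nullable (have an epsilon-production): C.
No other nonterminal has a production whose RHS symbols are all nullable.

{ C }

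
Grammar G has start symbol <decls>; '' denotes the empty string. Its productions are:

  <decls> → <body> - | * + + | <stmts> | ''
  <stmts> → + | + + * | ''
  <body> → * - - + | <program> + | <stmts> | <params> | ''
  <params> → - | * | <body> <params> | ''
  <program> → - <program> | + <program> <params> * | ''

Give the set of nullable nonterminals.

Directly nullable (have an ''-production): <decls>, <stmts>, <body>, <params>, <program>.

{ <body>, <decls>, <params>, <program>, <stmts> }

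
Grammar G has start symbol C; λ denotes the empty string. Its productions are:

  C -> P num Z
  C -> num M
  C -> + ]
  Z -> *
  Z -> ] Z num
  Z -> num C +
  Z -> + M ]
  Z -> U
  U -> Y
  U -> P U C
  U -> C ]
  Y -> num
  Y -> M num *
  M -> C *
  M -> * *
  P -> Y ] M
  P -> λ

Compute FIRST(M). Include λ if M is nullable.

From M -> C *: add FIRST(C) = { *, +, num }.
M -> * * contributes {*}.
Union: FIRST(M) = { *, +, num }.

{ *, +, num }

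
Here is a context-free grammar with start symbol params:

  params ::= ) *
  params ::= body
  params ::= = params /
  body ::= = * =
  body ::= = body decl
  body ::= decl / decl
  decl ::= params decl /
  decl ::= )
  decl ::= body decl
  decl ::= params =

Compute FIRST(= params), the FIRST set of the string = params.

{ = }

= is a terminal; add {=} and stop.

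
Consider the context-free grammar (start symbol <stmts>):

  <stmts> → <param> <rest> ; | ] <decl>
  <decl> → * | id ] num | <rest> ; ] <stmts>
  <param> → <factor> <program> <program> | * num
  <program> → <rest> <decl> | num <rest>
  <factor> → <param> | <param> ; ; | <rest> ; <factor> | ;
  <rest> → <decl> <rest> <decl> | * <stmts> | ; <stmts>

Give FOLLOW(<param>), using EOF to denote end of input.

{ *, ;, id, num }

In <stmts> → <param> <rest> ;: add FIRST(<rest> ;) = { *, ;, id }.
In <factor> → <param>: <param> is at the end, add FOLLOW(<factor>) = { *, ;, id, num }.
In <factor> → <param> ; ;: add FIRST(; ;) = { ; }.
Union: FOLLOW(<param>) = { *, ;, id, num }.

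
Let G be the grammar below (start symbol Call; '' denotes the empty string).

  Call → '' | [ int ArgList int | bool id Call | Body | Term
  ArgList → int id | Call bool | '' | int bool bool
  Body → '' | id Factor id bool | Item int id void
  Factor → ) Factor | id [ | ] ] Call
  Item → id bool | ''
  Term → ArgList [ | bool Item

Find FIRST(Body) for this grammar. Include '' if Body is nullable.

Body → '' contributes ''.
Body → id Factor id bool contributes {id}.
From Body → Item int id void: Item nullable, take FIRST(Item) ∪ {int} = { id, int }.
Union: FIRST(Body) = { id, int, '' }.

{ id, int, '' }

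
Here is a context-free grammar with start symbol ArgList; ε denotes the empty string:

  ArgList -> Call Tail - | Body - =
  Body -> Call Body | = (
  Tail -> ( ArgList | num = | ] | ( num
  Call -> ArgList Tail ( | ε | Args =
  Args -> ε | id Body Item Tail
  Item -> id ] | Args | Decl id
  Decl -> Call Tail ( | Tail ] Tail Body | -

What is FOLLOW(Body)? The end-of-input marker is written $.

{ (, -, =, ], id, num }

In ArgList -> Body - =: add FIRST(- =) = { - }.
In Body -> Call Body: Body is at the end, add FOLLOW(Body) = { (, -, =, ], id, num }.
In Args -> id Body Item Tail: add FIRST(Item Tail) = { (, -, =, ], id, num }.
In Decl -> Tail ] Tail Body: Body is at the end, add FOLLOW(Decl) = { id }.
Union: FOLLOW(Body) = { (, -, =, ], id, num }.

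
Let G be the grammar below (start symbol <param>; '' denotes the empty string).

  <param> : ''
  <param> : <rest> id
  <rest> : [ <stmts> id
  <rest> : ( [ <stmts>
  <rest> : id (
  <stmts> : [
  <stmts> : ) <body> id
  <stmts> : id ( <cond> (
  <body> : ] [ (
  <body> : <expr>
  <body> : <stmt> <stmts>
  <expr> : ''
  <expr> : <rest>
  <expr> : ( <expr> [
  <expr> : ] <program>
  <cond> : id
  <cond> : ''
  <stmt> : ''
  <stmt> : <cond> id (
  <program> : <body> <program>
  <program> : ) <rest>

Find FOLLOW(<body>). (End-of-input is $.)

{ (, ), [, ], id }

In <stmts> : ) <body> id: add FIRST(id) = { id }.
In <program> : <body> <program>: add FIRST(<program>) = { (, ), [, ], id }.
Union: FOLLOW(<body>) = { (, ), [, ], id }.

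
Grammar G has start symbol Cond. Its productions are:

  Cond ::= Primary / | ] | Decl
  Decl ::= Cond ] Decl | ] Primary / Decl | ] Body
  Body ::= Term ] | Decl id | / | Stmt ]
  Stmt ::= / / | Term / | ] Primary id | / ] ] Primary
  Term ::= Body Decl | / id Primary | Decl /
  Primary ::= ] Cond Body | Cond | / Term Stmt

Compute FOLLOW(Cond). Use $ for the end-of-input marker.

Cond is the start symbol, so $ ∈ FOLLOW(Cond).
In Decl ::= Cond ] Decl: add FIRST(] Decl) = { ] }.
In Primary ::= ] Cond Body: add FIRST(Body) = { /, ] }.
In Primary ::= Cond: Cond is at the end, add FOLLOW(Primary) = { /, ], id }.
Union: FOLLOW(Cond) = { $, /, ], id }.

{ $, /, ], id }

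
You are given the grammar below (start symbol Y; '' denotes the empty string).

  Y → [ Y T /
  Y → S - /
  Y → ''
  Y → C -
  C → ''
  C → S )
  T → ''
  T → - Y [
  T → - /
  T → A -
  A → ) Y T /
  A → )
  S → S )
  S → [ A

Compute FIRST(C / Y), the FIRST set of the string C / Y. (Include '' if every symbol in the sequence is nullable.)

Add FIRST(C)\{''} = { [ }; C is nullable, continue.
/ is a terminal; add {/} and stop.

{ /, [ }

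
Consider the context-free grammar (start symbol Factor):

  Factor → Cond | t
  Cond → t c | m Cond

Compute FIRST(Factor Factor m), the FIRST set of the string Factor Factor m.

{ m, t }

Add FIRST(Factor) = { m, t }; Factor is not nullable, stop.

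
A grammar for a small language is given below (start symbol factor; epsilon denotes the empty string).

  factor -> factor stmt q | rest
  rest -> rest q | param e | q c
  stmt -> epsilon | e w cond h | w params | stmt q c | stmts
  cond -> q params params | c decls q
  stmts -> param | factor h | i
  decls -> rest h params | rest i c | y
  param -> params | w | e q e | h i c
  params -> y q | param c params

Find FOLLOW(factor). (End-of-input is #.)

{ #, e, h, i, q, w, y }

factor is the start symbol, so # ∈ FOLLOW(factor).
In factor -> factor stmt q: add FIRST(stmt q) = { e, h, i, q, w, y }.
In stmts -> factor h: add FIRST(h) = { h }.
Union: FOLLOW(factor) = { #, e, h, i, q, w, y }.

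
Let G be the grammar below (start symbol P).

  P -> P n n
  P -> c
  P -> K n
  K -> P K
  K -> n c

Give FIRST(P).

From P -> P n n: add FIRST(P) = { c, n }.
P -> c contributes {c}.
From P -> K n: add FIRST(K) = { c, n }.
Union: FIRST(P) = { c, n }.

{ c, n }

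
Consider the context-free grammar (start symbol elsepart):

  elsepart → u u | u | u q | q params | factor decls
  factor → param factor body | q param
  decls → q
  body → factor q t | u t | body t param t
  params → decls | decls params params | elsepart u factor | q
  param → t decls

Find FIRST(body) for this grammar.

{ q, t, u }

From body → factor q t: add FIRST(factor) = { q, t }.
body → u t contributes {u}.
From body → body t param t: add FIRST(body) = { q, t, u }.
Union: FIRST(body) = { q, t, u }.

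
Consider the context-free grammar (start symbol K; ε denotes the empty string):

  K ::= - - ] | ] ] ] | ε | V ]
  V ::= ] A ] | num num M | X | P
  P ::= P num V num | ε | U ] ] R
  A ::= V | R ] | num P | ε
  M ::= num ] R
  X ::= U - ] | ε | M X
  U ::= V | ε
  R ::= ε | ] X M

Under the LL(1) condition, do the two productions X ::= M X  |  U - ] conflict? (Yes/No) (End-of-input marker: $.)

Yes

FIRST(M X) = { num } and FIRST(U - ]) = { -, ], num }.
Both contain num, so the two alternatives are not disjoint — LL(1) conflict.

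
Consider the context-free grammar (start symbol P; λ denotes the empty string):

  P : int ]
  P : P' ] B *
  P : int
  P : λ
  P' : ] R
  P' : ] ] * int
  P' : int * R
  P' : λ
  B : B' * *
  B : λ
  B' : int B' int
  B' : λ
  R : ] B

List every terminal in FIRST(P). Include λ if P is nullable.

P : int ] contributes {int}.
From P : P' ] B *: P' nullable, take FIRST(P') ∪ {]} = { ], int }.
P : int contributes {int}.
P : λ contributes λ.
Union: FIRST(P) = { ], int, λ }.

{ ], int, λ }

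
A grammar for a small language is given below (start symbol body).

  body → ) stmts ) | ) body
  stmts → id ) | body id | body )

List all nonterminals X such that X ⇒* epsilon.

No nonterminal has an empty production or an RHS whose symbols are all nullable.

{ } (none)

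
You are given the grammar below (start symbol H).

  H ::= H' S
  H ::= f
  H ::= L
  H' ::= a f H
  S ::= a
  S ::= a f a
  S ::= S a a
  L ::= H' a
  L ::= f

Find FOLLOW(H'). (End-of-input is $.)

In H ::= H' S: add FIRST(S) = { a }.
In L ::= H' a: add FIRST(a) = { a }.
Union: FOLLOW(H') = { a }.

{ a }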